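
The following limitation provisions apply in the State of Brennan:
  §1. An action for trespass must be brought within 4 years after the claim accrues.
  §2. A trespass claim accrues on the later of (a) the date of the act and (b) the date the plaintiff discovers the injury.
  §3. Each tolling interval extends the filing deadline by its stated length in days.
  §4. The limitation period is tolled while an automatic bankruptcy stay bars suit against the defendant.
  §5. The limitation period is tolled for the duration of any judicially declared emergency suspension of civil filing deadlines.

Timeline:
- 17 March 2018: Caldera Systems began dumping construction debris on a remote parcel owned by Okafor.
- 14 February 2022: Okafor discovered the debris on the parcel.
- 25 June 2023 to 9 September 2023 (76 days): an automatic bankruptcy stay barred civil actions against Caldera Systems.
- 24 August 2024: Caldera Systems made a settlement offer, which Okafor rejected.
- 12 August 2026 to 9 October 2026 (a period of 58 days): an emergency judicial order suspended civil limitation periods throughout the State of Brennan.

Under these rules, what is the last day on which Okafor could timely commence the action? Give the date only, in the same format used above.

1 May 2026

Because discovery on 14 February 2022 post-dates the 17 March 2018 act, accrual under the later-of rule falls on 14 February 2022.
Adding the 4 years base period to 14 February 2022 gives a deadline of 14 February 2026, before any tolling.
The automatic bankruptcy stay from 25 June 2023 to 9 September 2023 tolled the period for 76 days, extending the deadline to 1 May 2026.
The emergency suspension of filing deadlines starting 12 August 2026 came too late — the period had run on 1 May 2026 — and so does not extend the deadline.
None of the other events listed affects the running of the period under the stated rules.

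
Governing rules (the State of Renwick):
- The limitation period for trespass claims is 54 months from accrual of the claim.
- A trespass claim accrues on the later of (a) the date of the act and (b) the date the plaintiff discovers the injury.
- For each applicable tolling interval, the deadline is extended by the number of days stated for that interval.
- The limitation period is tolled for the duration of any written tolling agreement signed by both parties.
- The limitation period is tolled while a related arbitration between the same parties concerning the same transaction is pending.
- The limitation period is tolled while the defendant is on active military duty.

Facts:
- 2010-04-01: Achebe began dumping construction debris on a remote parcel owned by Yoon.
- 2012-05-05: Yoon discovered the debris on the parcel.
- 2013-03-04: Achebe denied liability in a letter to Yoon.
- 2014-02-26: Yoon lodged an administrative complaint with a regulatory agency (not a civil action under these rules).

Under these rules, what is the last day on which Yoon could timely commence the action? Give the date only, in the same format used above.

The claim accrued on 2012-05-05 — the later of the 2010-04-01 act and the 2012-05-05 discovery.
Adding the 54 months base period to 2012-05-05 gives a deadline of 2016-11-05, before any tolling.
None of the other events listed affects the running of the period under the stated rules.

2016-11-05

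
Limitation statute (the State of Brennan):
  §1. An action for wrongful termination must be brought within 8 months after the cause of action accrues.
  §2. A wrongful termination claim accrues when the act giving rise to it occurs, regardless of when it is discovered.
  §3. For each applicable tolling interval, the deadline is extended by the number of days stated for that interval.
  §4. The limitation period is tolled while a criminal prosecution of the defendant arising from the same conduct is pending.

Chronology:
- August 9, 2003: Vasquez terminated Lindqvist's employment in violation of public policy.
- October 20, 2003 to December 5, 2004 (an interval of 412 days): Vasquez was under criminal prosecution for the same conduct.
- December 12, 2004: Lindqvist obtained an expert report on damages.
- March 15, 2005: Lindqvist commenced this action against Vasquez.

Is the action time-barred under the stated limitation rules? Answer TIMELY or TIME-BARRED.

TIMELY

The claim accrued on August 9, 2003, when the wrongful act occurred.
The untolled deadline — 8 months after August 9, 2003 — is April 9, 2004.
The pending criminal prosecution from October 20, 2003 to December 5, 2004 tolled the period for 412 days, extending the deadline to May 26, 2005.
The other events in the timeline have no effect on the limitation period under the stated rules.
Filing on March 15, 2005 beat the May 26, 2005 deadline — the action is timely.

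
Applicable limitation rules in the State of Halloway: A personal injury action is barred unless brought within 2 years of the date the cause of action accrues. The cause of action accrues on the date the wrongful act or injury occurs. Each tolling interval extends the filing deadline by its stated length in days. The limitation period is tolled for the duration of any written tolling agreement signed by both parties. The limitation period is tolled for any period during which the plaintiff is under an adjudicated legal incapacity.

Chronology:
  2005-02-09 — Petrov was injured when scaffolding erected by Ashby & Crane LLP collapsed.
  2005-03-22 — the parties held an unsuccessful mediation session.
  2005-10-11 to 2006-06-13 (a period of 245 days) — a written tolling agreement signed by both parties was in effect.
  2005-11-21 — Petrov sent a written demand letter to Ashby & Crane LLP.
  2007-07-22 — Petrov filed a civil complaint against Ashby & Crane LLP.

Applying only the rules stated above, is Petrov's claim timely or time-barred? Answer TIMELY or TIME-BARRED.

The limitation period began to run on 2005-02-09.
Adding the 2 years base period to 2005-02-09 gives a deadline of 2007-02-09, before any tolling.
The written tolling agreement from 2005-10-11 to 2006-06-13 tolled the period for 245 days, extending the deadline to 2007-10-12.
Nothing else in the chronology tolls or restarts the period.
Petrov filed on 2007-07-22, before the 2007-10-12 deadline, so the action is timely.

TIMELY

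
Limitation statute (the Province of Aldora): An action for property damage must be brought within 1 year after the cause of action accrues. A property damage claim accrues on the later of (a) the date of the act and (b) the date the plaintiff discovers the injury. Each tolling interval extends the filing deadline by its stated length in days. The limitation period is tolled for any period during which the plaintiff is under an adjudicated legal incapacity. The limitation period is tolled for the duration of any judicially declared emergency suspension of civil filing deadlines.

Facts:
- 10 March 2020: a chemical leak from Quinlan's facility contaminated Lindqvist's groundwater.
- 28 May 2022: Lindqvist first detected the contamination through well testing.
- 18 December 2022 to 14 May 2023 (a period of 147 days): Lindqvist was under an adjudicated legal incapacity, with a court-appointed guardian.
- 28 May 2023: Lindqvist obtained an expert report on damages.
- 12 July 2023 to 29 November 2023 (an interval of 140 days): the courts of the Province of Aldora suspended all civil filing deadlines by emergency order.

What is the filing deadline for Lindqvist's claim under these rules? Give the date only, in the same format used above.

10 March 2024

Because discovery on 28 May 2022 post-dates the 10 March 2020 act, accrual under the later-of rule falls on 28 May 2022.
1 year from 28 May 2022 is 28 May 2023.
The plaintiff's legal incapacity from 18 December 2022 to 14 May 2023 tolled the period for 147 days, extending the deadline to 22 October 2023.
Because the emergency suspension of filing deadlines ran from 12 July 2023 to 29 November 2023, the deadline is extended by 140 days to 10 March 2024.
The other events in the timeline have no effect on the limitation period under the stated rules.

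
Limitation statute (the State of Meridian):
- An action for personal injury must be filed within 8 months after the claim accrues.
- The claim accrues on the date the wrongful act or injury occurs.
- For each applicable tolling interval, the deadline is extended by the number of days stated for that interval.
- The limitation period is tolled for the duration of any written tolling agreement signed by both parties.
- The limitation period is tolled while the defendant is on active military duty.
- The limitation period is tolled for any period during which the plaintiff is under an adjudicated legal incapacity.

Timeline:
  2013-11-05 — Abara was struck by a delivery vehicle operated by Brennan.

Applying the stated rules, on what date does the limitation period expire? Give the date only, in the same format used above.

2014-07-05

The claim accrued on 2013-11-05, when the wrongful act occurred.
Adding the 8 months base period to 2013-11-05 gives a deadline of 2014-07-05, before any tolling.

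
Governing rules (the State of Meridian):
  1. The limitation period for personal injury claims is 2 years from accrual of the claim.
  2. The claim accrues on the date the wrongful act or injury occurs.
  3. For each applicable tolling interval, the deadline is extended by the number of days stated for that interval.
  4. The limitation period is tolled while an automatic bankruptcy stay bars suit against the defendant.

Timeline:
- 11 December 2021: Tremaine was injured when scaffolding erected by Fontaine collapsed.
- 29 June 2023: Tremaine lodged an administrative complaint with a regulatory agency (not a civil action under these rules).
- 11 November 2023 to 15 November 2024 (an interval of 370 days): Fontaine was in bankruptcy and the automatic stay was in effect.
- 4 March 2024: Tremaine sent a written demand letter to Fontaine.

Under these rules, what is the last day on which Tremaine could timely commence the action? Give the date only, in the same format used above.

The claim accrued on 11 December 2021, the date of the act.
The untolled deadline — 2 years after 11 December 2021 — is 11 December 2023.
Because the automatic bankruptcy stay ran from 11 November 2023 to 15 November 2024, the deadline is extended by 370 days to 15 December 2024.
The other events in the timeline have no effect on the limitation period under the stated rules.

15 December 2024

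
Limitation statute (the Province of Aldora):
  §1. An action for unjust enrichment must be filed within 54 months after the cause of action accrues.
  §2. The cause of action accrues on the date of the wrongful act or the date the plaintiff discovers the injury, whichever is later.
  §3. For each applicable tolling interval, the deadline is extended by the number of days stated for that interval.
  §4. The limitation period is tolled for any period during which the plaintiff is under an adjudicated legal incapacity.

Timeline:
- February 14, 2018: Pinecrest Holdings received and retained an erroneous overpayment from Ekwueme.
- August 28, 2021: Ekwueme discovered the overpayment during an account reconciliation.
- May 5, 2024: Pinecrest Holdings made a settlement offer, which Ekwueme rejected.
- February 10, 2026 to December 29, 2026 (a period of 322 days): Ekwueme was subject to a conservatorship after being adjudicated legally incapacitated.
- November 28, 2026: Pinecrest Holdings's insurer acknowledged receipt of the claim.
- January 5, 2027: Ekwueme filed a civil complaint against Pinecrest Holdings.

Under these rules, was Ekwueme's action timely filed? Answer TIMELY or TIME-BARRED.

The claim accrued on August 28, 2021 — the later of the February 14, 2018 act and the August 28, 2021 discovery.
Adding the 54 months base period to August 28, 2021 gives a deadline of February 28, 2026, before any tolling.
Because the plaintiff's legal incapacity ran from February 10, 2026 to December 29, 2026, the deadline is extended by 322 days to January 16, 2027.
The other events in the timeline have no effect on the limitation period under the stated rules.
The January 5, 2027 filing precedes the January 16, 2027 deadline; the claim is timely.

TIMELY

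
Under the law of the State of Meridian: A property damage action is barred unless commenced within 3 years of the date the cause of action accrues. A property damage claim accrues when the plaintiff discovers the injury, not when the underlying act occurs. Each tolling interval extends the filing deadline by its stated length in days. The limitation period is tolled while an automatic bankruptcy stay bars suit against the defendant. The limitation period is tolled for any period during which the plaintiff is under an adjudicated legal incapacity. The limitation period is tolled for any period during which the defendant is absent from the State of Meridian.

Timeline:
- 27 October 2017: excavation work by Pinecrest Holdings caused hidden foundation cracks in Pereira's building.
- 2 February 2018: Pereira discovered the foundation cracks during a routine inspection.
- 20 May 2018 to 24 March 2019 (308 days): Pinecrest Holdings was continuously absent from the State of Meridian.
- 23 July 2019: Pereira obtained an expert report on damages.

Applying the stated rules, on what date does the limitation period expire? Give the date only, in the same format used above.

7 December 2021

Under the discovery rule, the claim accrued on 2 February 2018, when Pereira discovered the injury — not on the 27 October 2017 date of the underlying act.
The untolled deadline — 3 years after 2 February 2018 — is 2 February 2021.
The period was tolled for 308 days by the defendant's absence from the jurisdiction (20 May 2018 to 24 March 2019), pushing the deadline to 7 December 2021.
None of the other events listed affects the running of the period under the stated rules.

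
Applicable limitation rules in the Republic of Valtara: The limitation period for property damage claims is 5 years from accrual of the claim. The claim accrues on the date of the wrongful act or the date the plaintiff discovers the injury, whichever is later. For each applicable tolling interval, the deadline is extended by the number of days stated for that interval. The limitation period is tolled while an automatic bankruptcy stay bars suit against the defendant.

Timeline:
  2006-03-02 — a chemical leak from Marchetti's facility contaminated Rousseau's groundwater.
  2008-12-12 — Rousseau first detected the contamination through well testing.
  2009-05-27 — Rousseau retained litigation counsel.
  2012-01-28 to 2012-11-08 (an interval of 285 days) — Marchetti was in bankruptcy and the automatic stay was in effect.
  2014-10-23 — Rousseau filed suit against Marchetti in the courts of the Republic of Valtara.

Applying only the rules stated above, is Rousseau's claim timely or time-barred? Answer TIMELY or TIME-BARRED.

TIME-BARRED

Because discovery on 2008-12-12 post-dates the 2006-03-02 act, accrual under the later-of rule falls on 2008-12-12.
5 years from 2008-12-12 is 2013-12-12.
The automatic bankruptcy stay from 2012-01-28 to 2012-11-08 tolled the period for 285 days, extending the deadline to 2014-09-23.
Nothing else in the chronology tolls or restarts the period.
Filing on 2014-10-23 missed the 2014-09-23 deadline — the action is time-barred.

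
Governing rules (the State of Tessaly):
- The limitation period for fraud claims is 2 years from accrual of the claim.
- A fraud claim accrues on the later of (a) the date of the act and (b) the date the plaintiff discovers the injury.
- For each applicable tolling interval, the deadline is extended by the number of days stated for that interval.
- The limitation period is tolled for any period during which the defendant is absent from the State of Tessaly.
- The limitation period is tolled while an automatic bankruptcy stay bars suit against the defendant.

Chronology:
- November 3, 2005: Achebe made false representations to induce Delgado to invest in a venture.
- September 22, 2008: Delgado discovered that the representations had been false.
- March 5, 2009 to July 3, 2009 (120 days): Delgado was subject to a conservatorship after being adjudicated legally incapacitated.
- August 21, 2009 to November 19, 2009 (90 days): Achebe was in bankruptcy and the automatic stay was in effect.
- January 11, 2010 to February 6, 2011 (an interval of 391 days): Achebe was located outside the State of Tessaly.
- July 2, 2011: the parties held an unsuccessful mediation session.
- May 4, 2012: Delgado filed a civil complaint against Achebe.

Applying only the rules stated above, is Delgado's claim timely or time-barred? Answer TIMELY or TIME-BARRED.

The claim accrued on September 22, 2008 — the later of the November 3, 2005 act and the September 22, 2008 discovery.
Adding the 2 years base period to September 22, 2008 gives a deadline of September 22, 2010, before any tolling.
The period was tolled for 90 days by the automatic bankruptcy stay (August 21, 2009 to November 19, 2009), pushing the deadline to December 21, 2010.
The defendant's absence from the jurisdiction from January 11, 2010 to February 6, 2011 tolled the period for 391 days, extending the deadline to January 16, 2012.
Although the plaintiff's incapacity ran from March 5, 2009 to July 3, 2009, the stated rules do not make that a tolling event, so it is disregarded.
The other events in the timeline have no effect on the limitation period under the stated rules.
The May 4, 2012 filing falls after the January 16, 2012 deadline; the claim is time-barred.

TIME-BARRED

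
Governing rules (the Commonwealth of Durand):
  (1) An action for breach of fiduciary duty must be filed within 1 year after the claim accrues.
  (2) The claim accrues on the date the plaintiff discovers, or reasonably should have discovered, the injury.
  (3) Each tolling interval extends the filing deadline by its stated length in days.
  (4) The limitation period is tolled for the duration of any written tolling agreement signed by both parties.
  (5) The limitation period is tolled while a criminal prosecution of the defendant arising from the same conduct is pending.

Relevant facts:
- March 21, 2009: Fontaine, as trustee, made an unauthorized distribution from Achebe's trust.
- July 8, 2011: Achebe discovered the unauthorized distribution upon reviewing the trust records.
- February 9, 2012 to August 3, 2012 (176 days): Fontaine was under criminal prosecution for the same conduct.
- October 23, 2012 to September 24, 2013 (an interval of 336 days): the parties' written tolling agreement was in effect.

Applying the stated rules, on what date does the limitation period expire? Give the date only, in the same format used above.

Under the discovery rule, the claim accrued on July 8, 2011, when Achebe discovered the injury — not on the March 21, 2009 date of the underlying act.
The untolled deadline — 1 year after July 8, 2011 — is July 8, 2012.
The pending criminal prosecution from February 9, 2012 to August 3, 2012 tolled the period for 176 days, extending the deadline to December 31, 2012.
The period was tolled for 336 days by the written tolling agreement (October 23, 2012 to September 24, 2013), pushing the deadline to December 2, 2013.

December 2, 2013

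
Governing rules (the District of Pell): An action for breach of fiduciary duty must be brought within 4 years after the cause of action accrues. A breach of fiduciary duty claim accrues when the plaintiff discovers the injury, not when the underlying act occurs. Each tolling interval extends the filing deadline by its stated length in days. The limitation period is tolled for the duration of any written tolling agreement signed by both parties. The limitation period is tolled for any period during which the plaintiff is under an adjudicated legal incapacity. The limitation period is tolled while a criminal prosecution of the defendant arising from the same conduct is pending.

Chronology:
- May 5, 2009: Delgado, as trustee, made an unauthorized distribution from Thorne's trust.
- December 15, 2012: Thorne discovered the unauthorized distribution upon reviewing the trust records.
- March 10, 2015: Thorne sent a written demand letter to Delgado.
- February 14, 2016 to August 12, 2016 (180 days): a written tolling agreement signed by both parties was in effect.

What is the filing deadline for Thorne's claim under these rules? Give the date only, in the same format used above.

June 13, 2017

The claim did not accrue until Thorne discovered the injury on December 15, 2012; the May 5, 2009 act date does not start the clock under the stated rule.
Adding the 4 years base period to December 15, 2012 gives a deadline of December 15, 2016, before any tolling.
The written tolling agreement from February 14, 2016 to August 12, 2016 tolled the period for 180 days, extending the deadline to June 13, 2017.
Nothing else in the chronology tolls or restarts the period.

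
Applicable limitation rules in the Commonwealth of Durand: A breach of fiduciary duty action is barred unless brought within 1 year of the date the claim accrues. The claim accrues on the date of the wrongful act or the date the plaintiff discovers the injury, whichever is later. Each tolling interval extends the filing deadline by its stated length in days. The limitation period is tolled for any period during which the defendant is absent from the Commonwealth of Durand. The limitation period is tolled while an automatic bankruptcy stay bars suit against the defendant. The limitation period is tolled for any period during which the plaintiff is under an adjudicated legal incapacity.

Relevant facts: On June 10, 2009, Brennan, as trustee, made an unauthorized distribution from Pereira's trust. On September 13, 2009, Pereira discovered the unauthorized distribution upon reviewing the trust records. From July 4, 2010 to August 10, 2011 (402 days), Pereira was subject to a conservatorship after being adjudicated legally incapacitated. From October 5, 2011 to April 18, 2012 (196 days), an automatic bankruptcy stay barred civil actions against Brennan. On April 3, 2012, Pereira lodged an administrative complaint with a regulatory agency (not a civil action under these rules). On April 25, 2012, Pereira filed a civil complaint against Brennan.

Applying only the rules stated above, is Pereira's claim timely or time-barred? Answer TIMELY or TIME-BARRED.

Because discovery on September 13, 2009 post-dates the June 10, 2009 act, accrual under the later-of rule falls on September 13, 2009.
The untolled deadline — 1 year after September 13, 2009 — is September 13, 2010.
The plaintiff's legal incapacity from July 4, 2010 to August 10, 2011 tolled the period for 402 days, extending the deadline to October 20, 2011.
The period was tolled for 196 days by the automatic bankruptcy stay (October 5, 2011 to April 18, 2012), pushing the deadline to May 3, 2012.
None of the other events listed affects the running of the period under the stated rules.
Filing on April 25, 2012 beat the May 3, 2012 deadline — the action is timely.

TIMELY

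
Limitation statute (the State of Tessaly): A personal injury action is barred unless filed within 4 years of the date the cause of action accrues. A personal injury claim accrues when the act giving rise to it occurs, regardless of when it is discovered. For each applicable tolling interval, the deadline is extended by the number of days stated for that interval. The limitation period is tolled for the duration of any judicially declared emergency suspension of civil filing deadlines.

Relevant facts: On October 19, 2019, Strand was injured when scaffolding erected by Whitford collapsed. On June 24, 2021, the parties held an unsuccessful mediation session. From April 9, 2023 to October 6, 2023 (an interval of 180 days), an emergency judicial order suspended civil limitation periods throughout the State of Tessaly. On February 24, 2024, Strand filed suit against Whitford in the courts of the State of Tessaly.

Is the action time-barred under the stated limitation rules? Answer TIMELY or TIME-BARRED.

The limitation period began to run on October 19, 2019.
4 years from October 19, 2019 is October 19, 2023.
Because the emergency suspension of filing deadlines ran from April 9, 2023 to October 6, 2023, the deadline is extended by 180 days to April 16, 2024.
Nothing else in the chronology tolls or restarts the period.
Strand filed on February 24, 2024, before the April 16, 2024 deadline, so the action is timely.

TIMELY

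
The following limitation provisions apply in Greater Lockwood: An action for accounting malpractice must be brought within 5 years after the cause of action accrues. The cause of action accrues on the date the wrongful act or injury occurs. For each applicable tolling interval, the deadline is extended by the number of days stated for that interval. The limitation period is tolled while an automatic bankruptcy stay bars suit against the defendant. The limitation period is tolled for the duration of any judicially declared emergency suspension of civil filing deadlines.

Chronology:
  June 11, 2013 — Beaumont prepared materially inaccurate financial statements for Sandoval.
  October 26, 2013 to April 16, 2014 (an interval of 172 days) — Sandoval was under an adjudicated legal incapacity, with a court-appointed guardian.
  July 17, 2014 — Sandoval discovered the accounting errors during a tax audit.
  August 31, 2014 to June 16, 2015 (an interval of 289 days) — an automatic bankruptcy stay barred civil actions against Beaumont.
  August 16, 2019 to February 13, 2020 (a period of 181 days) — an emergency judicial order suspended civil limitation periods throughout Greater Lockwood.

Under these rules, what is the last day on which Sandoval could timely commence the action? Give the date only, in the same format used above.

March 27, 2019

Because the rule ties accrual to occurrence, the claim accrued on June 11, 2013, not on the July 17, 2014 discovery date.
5 years from June 11, 2013 is June 11, 2018.
The period was tolled for 289 days by the automatic bankruptcy stay (August 31, 2014 to June 16, 2015), pushing the deadline to March 27, 2019.
By the time the emergency suspension of filing deadlines began on August 16, 2019, the limitation period had already expired on March 27, 2019; that interval cannot revive it.
Although the plaintiff's incapacity ran from October 26, 2013 to April 16, 2014, the stated rules do not make that a tolling event, so it is disregarded.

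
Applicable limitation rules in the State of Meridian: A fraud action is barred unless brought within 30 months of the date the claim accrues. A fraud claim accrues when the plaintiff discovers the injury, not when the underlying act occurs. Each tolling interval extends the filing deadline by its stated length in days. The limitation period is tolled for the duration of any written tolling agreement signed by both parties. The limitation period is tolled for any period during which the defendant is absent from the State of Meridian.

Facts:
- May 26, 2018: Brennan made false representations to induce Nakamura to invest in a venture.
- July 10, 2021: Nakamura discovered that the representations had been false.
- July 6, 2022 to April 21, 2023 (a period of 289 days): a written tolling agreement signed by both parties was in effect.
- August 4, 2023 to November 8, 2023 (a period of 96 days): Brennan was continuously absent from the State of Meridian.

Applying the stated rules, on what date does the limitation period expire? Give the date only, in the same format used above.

Under the discovery rule, the claim accrued on July 10, 2021, when Nakamura discovered the injury — not on the May 26, 2018 date of the underlying act.
Adding the 30 months base period to July 10, 2021 gives a deadline of January 10, 2024, before any tolling.
The written tolling agreement from July 6, 2022 to April 21, 2023 tolled the period for 289 days, extending the deadline to October 25, 2024.
The period was tolled for 96 days by the defendant's absence from the jurisdiction (August 4, 2023 to November 8, 2023), pushing the deadline to January 29, 2025.

January 29, 2025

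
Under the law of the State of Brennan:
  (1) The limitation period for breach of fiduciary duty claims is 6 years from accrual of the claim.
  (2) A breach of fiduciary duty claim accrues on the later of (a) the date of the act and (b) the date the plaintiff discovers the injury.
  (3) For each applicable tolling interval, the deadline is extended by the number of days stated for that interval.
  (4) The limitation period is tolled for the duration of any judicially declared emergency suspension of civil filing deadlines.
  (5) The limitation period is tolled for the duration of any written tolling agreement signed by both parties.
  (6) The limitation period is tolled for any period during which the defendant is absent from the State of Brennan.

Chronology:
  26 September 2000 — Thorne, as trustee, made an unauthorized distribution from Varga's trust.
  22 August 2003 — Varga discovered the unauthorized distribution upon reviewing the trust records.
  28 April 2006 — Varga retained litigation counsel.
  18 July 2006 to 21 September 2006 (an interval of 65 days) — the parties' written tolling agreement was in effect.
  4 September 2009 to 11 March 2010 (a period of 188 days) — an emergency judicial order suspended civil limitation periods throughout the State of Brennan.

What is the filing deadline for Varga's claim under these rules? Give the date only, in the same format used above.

2 May 2010

The claim accrued on 22 August 2003 — the later of the 26 September 2000 act and the 22 August 2003 discovery.
6 years from 22 August 2003 is 22 August 2009.
The period was tolled for 65 days by the written tolling agreement (18 July 2006 to 21 September 2006), pushing the deadline to 26 October 2009.
The emergency suspension of filing deadlines from 4 September 2009 to 11 March 2010 tolled the period for 188 days, extending the deadline to 2 May 2010.
The other events in the timeline have no effect on the limitation period under the stated rules.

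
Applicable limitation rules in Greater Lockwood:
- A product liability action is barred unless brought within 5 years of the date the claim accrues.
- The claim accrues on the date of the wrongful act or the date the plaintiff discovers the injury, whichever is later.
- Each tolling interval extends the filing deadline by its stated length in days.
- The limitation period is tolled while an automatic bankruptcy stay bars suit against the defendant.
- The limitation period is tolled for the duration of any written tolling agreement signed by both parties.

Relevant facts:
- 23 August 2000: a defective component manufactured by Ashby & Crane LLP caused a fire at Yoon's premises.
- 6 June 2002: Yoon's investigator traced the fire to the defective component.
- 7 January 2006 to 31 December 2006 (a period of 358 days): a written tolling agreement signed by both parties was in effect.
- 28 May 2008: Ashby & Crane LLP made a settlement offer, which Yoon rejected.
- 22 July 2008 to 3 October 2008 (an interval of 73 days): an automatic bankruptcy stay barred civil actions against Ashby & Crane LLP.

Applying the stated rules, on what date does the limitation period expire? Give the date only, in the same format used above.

Taking the later of the act (23 August 2000) and discovery (6 June 2002), the claim accrued on 6 June 2002.
The untolled deadline — 5 years after 6 June 2002 — is 6 June 2007.
The period was tolled for 358 days by the written tolling agreement (7 January 2006 to 31 December 2006), pushing the deadline to 29 May 2008.
The automatic bankruptcy stay starting 22 July 2008 came too late — the period had run on 29 May 2008 — and so does not extend the deadline.
The other events in the timeline have no effect on the limitation period under the stated rules.

29 May 2008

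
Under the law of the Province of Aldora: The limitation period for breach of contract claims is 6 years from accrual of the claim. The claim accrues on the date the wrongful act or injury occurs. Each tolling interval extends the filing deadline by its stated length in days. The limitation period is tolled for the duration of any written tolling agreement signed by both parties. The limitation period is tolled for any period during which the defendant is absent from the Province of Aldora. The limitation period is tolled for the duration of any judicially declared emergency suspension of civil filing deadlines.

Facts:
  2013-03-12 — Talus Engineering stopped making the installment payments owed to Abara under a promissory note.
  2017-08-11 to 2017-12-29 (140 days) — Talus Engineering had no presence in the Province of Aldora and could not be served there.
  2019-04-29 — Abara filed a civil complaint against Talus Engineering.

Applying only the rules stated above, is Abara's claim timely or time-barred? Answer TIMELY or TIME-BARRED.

The claim accrued on 2013-03-12, the date of the act.
Adding the 6 years base period to 2013-03-12 gives a deadline of 2019-03-12, before any tolling.
Because the defendant's absence from the jurisdiction ran from 2017-08-11 to 2017-12-29, the deadline is extended by 140 days to 2019-07-30.
Filing on 2019-04-29 beat the 2019-07-30 deadline — the action is timely.

TIMELY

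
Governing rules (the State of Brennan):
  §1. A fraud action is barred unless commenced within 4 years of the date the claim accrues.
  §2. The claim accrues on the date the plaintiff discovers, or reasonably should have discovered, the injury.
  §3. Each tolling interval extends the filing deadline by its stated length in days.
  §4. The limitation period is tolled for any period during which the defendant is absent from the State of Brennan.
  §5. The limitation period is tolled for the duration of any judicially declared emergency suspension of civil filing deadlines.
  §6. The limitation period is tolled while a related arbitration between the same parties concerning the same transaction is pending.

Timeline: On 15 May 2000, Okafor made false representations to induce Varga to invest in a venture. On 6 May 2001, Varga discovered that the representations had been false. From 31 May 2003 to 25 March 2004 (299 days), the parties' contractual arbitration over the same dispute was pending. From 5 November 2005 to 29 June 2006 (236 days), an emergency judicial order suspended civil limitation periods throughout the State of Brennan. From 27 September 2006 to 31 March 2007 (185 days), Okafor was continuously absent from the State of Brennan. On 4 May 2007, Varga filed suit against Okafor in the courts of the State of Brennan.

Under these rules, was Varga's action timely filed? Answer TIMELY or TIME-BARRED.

Accrual is tied to discovery, so the period began on 6 May 2001 rather than on 15 May 2000 when the act occurred.
Adding the 4 years base period to 6 May 2001 gives a deadline of 6 May 2005, before any tolling.
The pending related arbitration from 31 May 2003 to 25 March 2004 tolled the period for 299 days, extending the deadline to 1 March 2006.
The emergency suspension of filing deadlines from 5 November 2005 to 29 June 2006 tolled the period for 236 days, extending the deadline to 23 October 2006.
The period was tolled for 185 days by the defendant's absence from the jurisdiction (27 September 2006 to 31 March 2007), pushing the deadline to 26 April 2007.
Varga filed on 4 May 2007, after the 26 April 2007 deadline, so the action is time-barred.

TIME-BARRED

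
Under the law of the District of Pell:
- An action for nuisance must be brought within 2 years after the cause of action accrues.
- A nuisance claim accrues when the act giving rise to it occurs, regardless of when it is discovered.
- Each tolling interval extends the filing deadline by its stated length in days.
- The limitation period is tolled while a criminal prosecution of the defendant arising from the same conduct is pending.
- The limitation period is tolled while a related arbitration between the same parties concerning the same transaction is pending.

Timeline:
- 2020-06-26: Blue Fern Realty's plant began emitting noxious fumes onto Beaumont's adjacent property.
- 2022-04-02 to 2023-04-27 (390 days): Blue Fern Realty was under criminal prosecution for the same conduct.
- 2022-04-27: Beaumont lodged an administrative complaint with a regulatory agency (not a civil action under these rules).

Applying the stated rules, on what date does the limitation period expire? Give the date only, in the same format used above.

2023-07-21

The limitation period began to run on 2020-06-26.
The untolled deadline — 2 years after 2020-06-26 — is 2022-06-26.
The period was tolled for 390 days by the pending criminal prosecution (2022-04-02 to 2023-04-27), pushing the deadline to 2023-07-21.
The other events in the timeline have no effect on the limitation period under the stated rules.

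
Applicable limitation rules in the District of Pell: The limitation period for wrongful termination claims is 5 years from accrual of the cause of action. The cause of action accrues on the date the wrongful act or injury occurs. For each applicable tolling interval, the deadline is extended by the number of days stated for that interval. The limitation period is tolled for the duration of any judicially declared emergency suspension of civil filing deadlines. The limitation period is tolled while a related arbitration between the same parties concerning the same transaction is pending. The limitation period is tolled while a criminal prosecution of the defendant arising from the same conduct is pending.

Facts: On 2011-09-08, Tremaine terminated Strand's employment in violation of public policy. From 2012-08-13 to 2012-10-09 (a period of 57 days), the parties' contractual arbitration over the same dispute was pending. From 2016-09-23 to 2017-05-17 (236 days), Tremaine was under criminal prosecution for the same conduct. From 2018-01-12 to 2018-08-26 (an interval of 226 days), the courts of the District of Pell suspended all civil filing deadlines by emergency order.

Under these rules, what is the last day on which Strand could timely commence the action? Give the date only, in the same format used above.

2017-06-28

The cause of action accrued on 2011-09-08, the date of the act.
The untolled deadline — 5 years after 2011-09-08 — is 2016-09-08.
The period was tolled for 57 days by the pending related arbitration (2012-08-13 to 2012-10-09), pushing the deadline to 2016-11-04.
Because the pending criminal prosecution ran from 2016-09-23 to 2017-05-17, the deadline is extended by 236 days to 2017-06-28.
The emergency suspension of filing deadlines from 2018-01-12 to 2018-08-26 began after the period had already run on 2017-06-28, so it has no tolling effect.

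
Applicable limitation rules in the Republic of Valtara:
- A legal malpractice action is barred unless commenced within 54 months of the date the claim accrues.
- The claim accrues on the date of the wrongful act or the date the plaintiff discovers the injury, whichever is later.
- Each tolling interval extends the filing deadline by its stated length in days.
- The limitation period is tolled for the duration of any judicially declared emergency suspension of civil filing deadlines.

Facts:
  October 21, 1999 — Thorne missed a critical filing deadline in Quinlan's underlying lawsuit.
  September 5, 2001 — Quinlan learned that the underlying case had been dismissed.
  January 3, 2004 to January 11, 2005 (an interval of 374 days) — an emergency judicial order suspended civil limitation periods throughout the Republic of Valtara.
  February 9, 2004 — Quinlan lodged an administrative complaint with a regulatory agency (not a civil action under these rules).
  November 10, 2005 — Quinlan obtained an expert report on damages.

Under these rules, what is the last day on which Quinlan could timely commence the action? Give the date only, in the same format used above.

The claim accrued on September 5, 2001 — the later of the October 21, 1999 act and the September 5, 2001 discovery.
The untolled deadline — 54 months after September 5, 2001 — is March 5, 2006.
The period was tolled for 374 days by the emergency suspension of filing deadlines (January 3, 2004 to January 11, 2005), pushing the deadline to March 14, 2007.
Nothing else in the chronology tolls or restarts the period.

March 14, 2007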